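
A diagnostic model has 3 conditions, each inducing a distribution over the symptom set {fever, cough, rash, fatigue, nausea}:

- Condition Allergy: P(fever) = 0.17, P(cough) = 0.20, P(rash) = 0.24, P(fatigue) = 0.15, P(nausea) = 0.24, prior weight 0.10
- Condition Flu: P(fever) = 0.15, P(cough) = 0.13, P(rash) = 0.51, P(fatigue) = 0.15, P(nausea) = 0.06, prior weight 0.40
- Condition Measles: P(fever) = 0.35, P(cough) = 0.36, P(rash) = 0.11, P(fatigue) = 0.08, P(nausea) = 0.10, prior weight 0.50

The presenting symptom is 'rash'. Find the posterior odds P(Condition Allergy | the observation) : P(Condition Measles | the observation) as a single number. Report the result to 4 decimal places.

0.4364

Only the two components matter; the odds are (π_i f_i(x)) / (π_j f_j(x)).
Categorical probabilities:
  p_Allergy = P(rash | comp) = 0.24
  p_Flu = P(rash | comp) = 0.51
  p_Measles = P(rash | comp) = 0.11
Odds = (0.10/0.50) × (0.24/0.11) = 0.2 × 2.18182 ≈ 0.4364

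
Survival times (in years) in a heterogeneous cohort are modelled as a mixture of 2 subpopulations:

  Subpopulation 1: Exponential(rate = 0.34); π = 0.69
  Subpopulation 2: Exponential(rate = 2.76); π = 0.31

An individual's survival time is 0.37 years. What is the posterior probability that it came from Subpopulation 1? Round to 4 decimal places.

0.4017

Posterior ∝ prior × likelihood, so P(k | x) ∝ P(Z=k) f_k(x); normalise over all components.
Exponential densities:
  L_1 = 0.34·e^(−0.34·0.37) = 0.34·e^(−0.1258) = 0.299809
  L_2 = 2.76·e^(−2.76·0.37) = 2.76·e^(−1.0212) = 0.994048
Prior × likelihood for each component:
  P(Z=1)·L_1 = 0.69 × 0.299809 = 0.206868
  P(Z=2)·L_2 = 0.31 × 0.994048 = 0.308155
Normaliser: 0.206868 + 0.308155 = 0.515023
P(Subpopulation 1 | data) ≈ 0.4017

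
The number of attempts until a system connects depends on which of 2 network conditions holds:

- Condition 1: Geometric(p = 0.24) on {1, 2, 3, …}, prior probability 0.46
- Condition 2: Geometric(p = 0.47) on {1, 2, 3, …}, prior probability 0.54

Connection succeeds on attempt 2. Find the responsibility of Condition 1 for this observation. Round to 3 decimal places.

Posterior ∝ prior × likelihood, so P(k | x) ∝ π_k f_k(x); normalise over all components.
Component likelihoods at x = 2:
  L_1 = 0.24·(1−0.24)^1 = 0.24·0.76 = 0.1824
  L_2 = 0.47·(1−0.47)^1 = 0.47·0.53 = 0.2491
Prior × likelihood for each component:
  π_1·L_1 = 0.46 × 0.1824 = 0.083904
  π_2·L_2 = 0.54 × 0.2491 = 0.134514
Denominator: 0.083904 + 0.134514 = 0.218418
P(Condition 1 | 2) ≈ 0.384

0.384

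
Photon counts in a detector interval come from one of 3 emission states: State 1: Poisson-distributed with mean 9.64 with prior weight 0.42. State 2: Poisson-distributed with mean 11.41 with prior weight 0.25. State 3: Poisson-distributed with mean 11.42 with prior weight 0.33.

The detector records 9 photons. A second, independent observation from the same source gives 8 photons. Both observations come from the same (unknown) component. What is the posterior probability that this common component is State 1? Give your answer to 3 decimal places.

Posterior ∝ prior × likelihood, so P(k | x) ∝ w_k f_k(x); normalise over all components.
Since both observations come from the same component, the likelihood for component k is f_k(x₁)·f_k(x₂).
  p_1 = [e^(−9.64)·9.64^9/9! = 0.128923] × [0.120364] = 0.0155177
  p_2 = [e^(−11.41)·11.41^9/9! = 0.100117] × [0.0789704] = 0.00790628
  p_3 = [e^(−11.42)·11.42^9/9! = 0.0999054] × [0.0787345] = 0.00786601
Multiply by the mixture weights:
  w_1·p_1 = 0.42 × 0.0155177 = 0.00651745
  w_2·p_2 = 0.25 × 0.00790628 = 0.00197657
  w_3·p_3 = 0.33 × 0.00786601 = 0.00259578
Sum: 0.00651745 + 0.00197657 + 0.00259578 = 0.0110898
So the posterior for State 1 is 0.00651745 / 0.0110898 ≈ 0.588.

0.588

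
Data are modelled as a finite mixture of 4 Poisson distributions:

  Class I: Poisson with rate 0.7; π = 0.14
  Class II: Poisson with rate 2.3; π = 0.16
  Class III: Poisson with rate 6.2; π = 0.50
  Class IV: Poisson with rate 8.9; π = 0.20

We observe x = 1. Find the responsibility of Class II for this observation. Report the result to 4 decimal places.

Apply Bayes' rule: the posterior for each component is proportional to its prior times its likelihood at x.
Component likelihoods at x = 1:
  f_I = e^(−0.7)·0.7^1/1! = 0.34761
  f_II = e^(−2.3)·2.3^1/1! = 0.230595
  f_III = e^(−6.2)·6.2^1/1! = 0.0125825
  f_IV = e^(−8.9)·8.9^1/1! = 0.00121386
Weight by the priors:
  π_I·f_I = 0.14 × 0.34761 = 0.0486654
  π_II·f_II = 0.16 × 0.230595 = 0.0368953
  π_III·f_III = 0.50 × 0.0125825 = 0.00629123
  π_IV·f_IV = 0.20 × 0.00121386 = 0.000242772
Denominator: 0.0486654 + 0.0368953 + 0.00629123 + 0.000242772 = 0.0920946
Responsibility of Class II: 0.0368953 / 0.0920946 ≈ 0.4006

0.4006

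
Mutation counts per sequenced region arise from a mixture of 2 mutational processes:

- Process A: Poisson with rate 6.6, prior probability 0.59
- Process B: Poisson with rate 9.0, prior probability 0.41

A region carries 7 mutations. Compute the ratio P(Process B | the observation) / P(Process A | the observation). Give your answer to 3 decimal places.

Since P(k|x) ∝ w_k f_k(x), the posterior odds are w_i f_i(x) / (w_j f_j(x)).
Component likelihoods at x = 7 mutations:
  p_A = e^(−6.6)·6.6^7/7! = 0.147243
  p_B = e^(−9.0)·9.0^7/7! = 0.117116
0.0480176 / 0.0868731 ≈ 0.553

0.553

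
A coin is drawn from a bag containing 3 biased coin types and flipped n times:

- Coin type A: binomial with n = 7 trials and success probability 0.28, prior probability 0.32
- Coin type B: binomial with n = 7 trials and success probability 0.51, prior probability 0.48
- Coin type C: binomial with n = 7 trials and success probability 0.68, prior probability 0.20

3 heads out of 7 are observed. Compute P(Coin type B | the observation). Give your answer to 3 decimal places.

Apply Bayes' rule: the posterior for each component is proportional to its prior times its likelihood at x.
Binomial probabilities:
  L_A = 0.206477
  L_B = 0.267647
  L_C = 0.115397
Unnormalised posteriors:
  π_A·L_A = 0.32 × 0.206477 = 0.0660727
  π_B·L_B = 0.48 × 0.267647 = 0.128471
  π_C·L_C = 0.20 × 0.115397 = 0.0230794
Denominator: 0.0660727 + 0.128471 + 0.0230794 = 0.217623
P(Coin type B | data) ≈ 0.590

0.590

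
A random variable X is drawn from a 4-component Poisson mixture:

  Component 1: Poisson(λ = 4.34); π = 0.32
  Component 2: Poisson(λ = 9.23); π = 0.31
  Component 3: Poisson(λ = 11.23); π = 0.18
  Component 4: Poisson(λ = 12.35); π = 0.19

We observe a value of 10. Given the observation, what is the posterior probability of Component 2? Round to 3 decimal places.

The responsibility of component k is π_k f_k(x) divided by Σ_j π_j f_j(x).
Evaluate each component's likelihood at the observed value:
  L_1 = 0.00851719
  L_2 = 0.12126
  L_3 = 0.116656
  L_4 = 0.0984849
Multiply by the mixture weights:
  π_1·L_1 = 0.32 × 0.00851719 = 0.0027255
  π_2·L_2 = 0.31 × 0.12126 = 0.0375905
  π_3·L_3 = 0.18 × 0.116656 = 0.0209981
  π_4·L_4 = 0.19 × 0.0984849 = 0.0187121
Sum: 0.0027255 + 0.0375905 + 0.0209981 + 0.0187121 = 0.0800262
P(Component 2 | data) ≈ 0.470

0.470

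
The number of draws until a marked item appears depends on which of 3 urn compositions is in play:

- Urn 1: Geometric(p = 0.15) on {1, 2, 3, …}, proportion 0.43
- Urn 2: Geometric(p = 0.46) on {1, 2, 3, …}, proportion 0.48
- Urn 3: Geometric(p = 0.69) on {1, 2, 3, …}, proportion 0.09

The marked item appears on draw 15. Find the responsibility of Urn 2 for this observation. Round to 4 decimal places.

0.0059

The responsibility of component k is π_k f_k(x) divided by Σ_j π_j f_j(x).
Evaluate each component's likelihood at the observed value:
  p_1 = 0.15·(1−0.15)^14 = 0.15·0.10277 = 0.0154155
  p_2 = 0.46·(1−0.46)^14 = 0.46·0.000179272 = 8.24652e-05
  p_3 = 0.69·(1−0.69)^14 = 0.69·7.56944e-08 = 5.22291e-08
Weight by the priors:
  π_1·p_1 = 0.43 × 0.0154155 = 0.00662864
  π_2·p_2 = 0.48 × 8.24652e-05 = 3.95833e-05
  π_3·p_3 = 0.09 × 5.22291e-08 = 4.70062e-09
Evidence: 0.00662864 + 3.95833e-05 + 4.70062e-09 = 0.00666823
P(Urn 2 | x) = 3.95833e-05 / 0.00666823 ≈ 0.0059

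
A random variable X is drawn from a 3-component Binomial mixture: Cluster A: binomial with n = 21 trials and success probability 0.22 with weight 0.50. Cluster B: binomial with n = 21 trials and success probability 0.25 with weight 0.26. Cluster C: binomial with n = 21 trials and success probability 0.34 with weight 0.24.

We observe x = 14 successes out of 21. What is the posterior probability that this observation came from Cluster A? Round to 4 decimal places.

P(component k | x) = w_k·f_k(x) / marginal(x), where marginal(x) = Σ_j w_j·f_j(x).
Binomial probabilities:
  f_A = C(21,14)·0.22^14·0.78^7 = 116280·6.22182e-10·0.175656 = 1.27082e-05
  f_B = C(21,14)·0.25^14·0.75^7 = 116280·3.72529e-09·0.133484 = 5.78221e-05
  f_C = C(21,14)·0.34^14·0.66^7 = 116280·2.7587e-07·0.0545516 = 0.00174992
Multiply by the mixture weights:
  w_A·f_A = 0.50 × 1.27082e-05 = 6.35411e-06
  w_B·f_B = 0.26 × 5.78221e-05 = 1.50338e-05
  w_C·f_C = 0.24 × 0.00174992 = 0.00041998
Marginal: 6.35411e-06 + 1.50338e-05 + 0.00041998 = 0.000441368
So the posterior for Cluster A is 6.35411e-06 / 0.000441368 ≈ 0.0144.

0.0144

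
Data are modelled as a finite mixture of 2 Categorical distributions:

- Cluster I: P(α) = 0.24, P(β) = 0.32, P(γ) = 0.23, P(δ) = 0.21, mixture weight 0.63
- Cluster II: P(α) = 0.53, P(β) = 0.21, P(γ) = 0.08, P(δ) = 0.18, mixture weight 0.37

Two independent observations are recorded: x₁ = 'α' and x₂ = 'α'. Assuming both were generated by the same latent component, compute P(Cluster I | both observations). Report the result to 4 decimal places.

0.2588

Posterior ∝ prior × likelihood, so P(k | x) ∝ w_k f_k(x); normalise over all components.
Since both observations come from the same component, the likelihood for component k is f_k(x₁)·f_k(x₂).
  L_I = [P(α | comp) = 0.24] × [0.24] = 0.0576
  L_II = [P(α | comp) = 0.53] × [0.53] = 0.2809
Weight by the priors:
  w_I·L_I = 0.63 × 0.0576 = 0.036288
  w_II·L_II = 0.37 × 0.2809 = 0.103933
Sum: 0.036288 + 0.103933 = 0.140221
P(Cluster I | data) ≈ 0.2588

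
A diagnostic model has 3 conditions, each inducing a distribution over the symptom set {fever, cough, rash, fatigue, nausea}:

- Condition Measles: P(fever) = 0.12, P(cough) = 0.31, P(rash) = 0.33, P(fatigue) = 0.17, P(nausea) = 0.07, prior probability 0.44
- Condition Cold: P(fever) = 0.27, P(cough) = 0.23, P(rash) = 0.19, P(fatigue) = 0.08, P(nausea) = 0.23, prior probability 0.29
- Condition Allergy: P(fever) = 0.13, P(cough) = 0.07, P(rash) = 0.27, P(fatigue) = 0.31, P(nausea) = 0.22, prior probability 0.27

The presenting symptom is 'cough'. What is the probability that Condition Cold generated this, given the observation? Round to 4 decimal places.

0.3005

P(component k | x) = w_k·f_k(x) / marginal(x), where marginal(x) = Σ_j w_j·f_j(x).
Categorical probabilities:
  L_Measles = 0.31
  L_Cold = 0.23
  L_Allergy = 0.07
Multiply by the mixture weights:
  w_Measles·L_Measles = 0.44 × 0.31 = 0.1364
  w_Cold·L_Cold = 0.29 × 0.23 = 0.0667
  w_Allergy·L_Allergy = 0.27 × 0.07 = 0.0189
Sum: 0.1364 + 0.0667 + 0.0189 = 0.222
So the posterior for Condition Cold is 0.0667 / 0.222 ≈ 0.3005.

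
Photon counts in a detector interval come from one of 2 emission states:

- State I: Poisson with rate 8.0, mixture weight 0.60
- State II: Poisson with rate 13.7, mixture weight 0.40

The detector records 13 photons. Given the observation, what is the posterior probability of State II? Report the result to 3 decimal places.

0.708

By Bayes' theorem, P(k | x) = P(Z=k) f_k(x) / Σ_j P(Z=j) f_j(x).
Evaluate each component's likelihood at the observed value:
  L_I = 0.0296165
  L_II = 0.107957
Prior × likelihood for each component:
  P(Z=I)·L_I = 0.60 × 0.0296165 = 0.0177699
  P(Z=II)·L_II = 0.40 × 0.107957 = 0.043183
Normaliser: 0.0177699 + 0.043183 = 0.0609529
P(State II | the observation) ≈ 0.708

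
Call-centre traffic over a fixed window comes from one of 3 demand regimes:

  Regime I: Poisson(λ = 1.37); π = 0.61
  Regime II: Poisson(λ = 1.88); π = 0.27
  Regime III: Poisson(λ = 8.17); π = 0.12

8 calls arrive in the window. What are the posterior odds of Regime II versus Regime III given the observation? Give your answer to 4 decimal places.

Only the two components matter; the odds are (π_i f_i(x)) / (π_j f_j(x)).
Component likelihoods at x = 8 calls:
  p_I = e^(−1.37)·1.37^8/8! = 7.82097e-05
  p_II = e^(−1.88)·1.88^8/8! = 0.000590566
  p_III = e^(−8.17)·8.17^8/8! = 0.139338
Odds = (0.27/0.12) × (0.000590566/0.139338) = 2.25 × 0.00423837 ≈ 0.0095

0.0095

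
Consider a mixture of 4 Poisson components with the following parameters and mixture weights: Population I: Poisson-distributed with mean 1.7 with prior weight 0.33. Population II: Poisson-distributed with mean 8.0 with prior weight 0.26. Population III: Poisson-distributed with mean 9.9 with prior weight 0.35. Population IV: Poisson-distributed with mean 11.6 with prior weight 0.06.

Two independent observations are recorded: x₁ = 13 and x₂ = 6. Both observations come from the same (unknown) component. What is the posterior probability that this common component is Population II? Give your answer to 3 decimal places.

0.342

Apply Bayes' rule: the posterior for each component is proportional to its prior times its likelihood at x.
Since both observations come from the same component, the likelihood for component k is f_k(x₁)·f_k(x₂).
  f_I = [e^(−1.7)·1.7^13/13! = 2.90573e-08] × [0.00612436] = 1.77957e-10
  f_II = [e^(−8.0)·8.0^13/13! = 0.0296165] × [0.122138] = 0.00361731
  f_III = [e^(−9.9)·9.9^13/13! = 0.0707069] × [0.065609] = 0.00463901
  f_IV = [e^(−11.6)·11.6^13/13! = 0.101358] × [0.031017] = 0.00314382
Unnormalised posteriors:
  w_I·f_I = 0.33 × 1.77957e-10 = 5.87259e-11
  w_II·f_II = 0.26 × 0.00361731 = 0.0009405
  w_III·f_III = 0.35 × 0.00463901 = 0.00162365
  w_IV·f_IV = 0.06 × 0.00314382 = 0.000188629
Normaliser: 5.87259e-11 + 0.0009405 + 0.00162365 + 0.000188629 = 0.00275278
Responsibility of Population II: 0.0009405 / 0.00275278 ≈ 0.342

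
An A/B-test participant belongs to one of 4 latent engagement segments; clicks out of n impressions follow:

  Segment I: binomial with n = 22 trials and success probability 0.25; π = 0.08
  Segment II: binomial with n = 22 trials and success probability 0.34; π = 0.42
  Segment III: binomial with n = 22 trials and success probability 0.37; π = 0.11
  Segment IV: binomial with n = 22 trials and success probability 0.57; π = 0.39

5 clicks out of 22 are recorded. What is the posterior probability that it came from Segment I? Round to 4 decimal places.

0.2322

Posterior ∝ prior × likelihood, so P(k | x) ∝ P(Z=k) f_k(x); normalise over all components.
Component likelihoods at x = 5 clicks out of 22:
  p_I = 0.193312
  p_II = 0.102367
  p_III = 0.0708459
  p_IV = 0.000930797
Multiply by the mixture weights:
  P(Z=I)·p_I = 0.08 × 0.193312 = 0.0154649
  P(Z=II)·p_II = 0.42 × 0.102367 = 0.042994
  P(Z=III)·p_III = 0.11 × 0.0708459 = 0.00779305
  P(Z=IV)·p_IV = 0.39 × 0.000930797 = 0.000363011
Normaliser: 0.0154649 + 0.042994 + 0.00779305 + 0.000363011 = 0.066615
So the posterior for Segment I is 0.0154649 / 0.066615 ≈ 0.2322.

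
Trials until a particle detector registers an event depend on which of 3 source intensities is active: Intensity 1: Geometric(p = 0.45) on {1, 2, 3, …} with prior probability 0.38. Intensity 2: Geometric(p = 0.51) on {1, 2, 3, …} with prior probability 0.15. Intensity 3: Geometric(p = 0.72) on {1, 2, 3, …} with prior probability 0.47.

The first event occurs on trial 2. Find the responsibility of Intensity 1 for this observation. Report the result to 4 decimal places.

0.4156

Posterior ∝ prior × likelihood, so P(k | x) ∝ π_k f_k(x); normalise over all components.
Evaluate each component's likelihood at the observed value:
  L_1 = 0.2475
  L_2 = 0.2499
  L_3 = 0.2016
Multiply by the mixture weights:
  π_1·L_1 = 0.38 × 0.2475 = 0.09405
  π_2·L_2 = 0.15 × 0.2499 = 0.037485
  π_3·L_3 = 0.47 × 0.2016 = 0.094752
Marginal: 0.09405 + 0.037485 + 0.094752 = 0.226287
So the posterior for Intensity 1 is 0.09405 / 0.226287 ≈ 0.4156.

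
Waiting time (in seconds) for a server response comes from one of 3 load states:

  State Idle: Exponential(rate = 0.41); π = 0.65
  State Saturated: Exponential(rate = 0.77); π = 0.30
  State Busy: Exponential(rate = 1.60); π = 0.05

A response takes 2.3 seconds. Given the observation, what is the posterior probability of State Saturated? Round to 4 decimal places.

0.2709

Apply Bayes' rule: the posterior for each component is proportional to its prior times its likelihood at x.
Exponential densities:
  p_Idle = 0.159678
  p_Saturated = 0.131025
  p_Busy = 0.0403568
Unnormalised posteriors:
  π_Idle·p_Idle = 0.65 × 0.159678 = 0.10379
  π_Saturated·p_Saturated = 0.30 × 0.131025 = 0.0393076
  π_Busy·p_Busy = 0.05 × 0.0403568 = 0.00201784
Normaliser: 0.10379 + 0.0393076 + 0.00201784 = 0.145116
P(State Saturated | data) = 0.0393076 / 0.145116 ≈ 0.2709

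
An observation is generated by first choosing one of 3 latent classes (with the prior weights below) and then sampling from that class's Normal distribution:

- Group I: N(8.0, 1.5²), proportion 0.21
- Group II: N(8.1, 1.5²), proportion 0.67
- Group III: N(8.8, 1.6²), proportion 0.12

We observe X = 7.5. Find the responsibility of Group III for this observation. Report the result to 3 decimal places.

The responsibility of component k is π_k f_k(x) divided by Σ_j π_j f_j(x).
Evaluate each component's likelihood at the observed value:
  f_I = 0.251589
  f_II = 0.245513
  f_III = 0.179242
Multiply by the mixture weights:
  π_I·f_I = 0.21 × 0.251589 = 0.0528337
  π_II·f_II = 0.67 × 0.245513 = 0.164494
  π_III·f_III = 0.12 × 0.179242 = 0.021509
Evidence: 0.0528337 + 0.164494 + 0.021509 = 0.238837
So the posterior for Group III is 0.021509 / 0.238837 ≈ 0.090.

0.090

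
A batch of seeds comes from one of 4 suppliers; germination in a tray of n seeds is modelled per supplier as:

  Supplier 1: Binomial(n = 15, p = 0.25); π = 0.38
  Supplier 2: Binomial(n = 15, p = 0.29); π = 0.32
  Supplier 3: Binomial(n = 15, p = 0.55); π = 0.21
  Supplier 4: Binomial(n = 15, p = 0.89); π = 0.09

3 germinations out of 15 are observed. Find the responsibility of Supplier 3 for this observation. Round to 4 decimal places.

0.0076

By Bayes' theorem, P(k | x) = P(Z=k) f_k(x) / Σ_j P(Z=j) f_j(x).
Binomial probabilities:
  L_1 = C(15,3)·0.25^3·0.75^12 = 455·0.015625·0.0316764 = 0.225199
  L_2 = C(15,3)·0.29^3·0.71^12 = 455·0.024389·0.0164097 = 0.182098
  L_3 = C(15,3)·0.55^3·0.45^12 = 455·0.166375·6.89525e-05 = 0.00521975
  L_4 = C(15,3)·0.89^3·0.11^12 = 455·0.704969·3.13843e-12 = 1.00669e-09
Prior × likelihood for each component:
  P(Z=1)·L_1 = 0.38 × 0.225199 = 0.0855756
  P(Z=2)·L_2 = 0.32 × 0.182098 = 0.0582714
  P(Z=3)·L_3 = 0.21 × 0.00521975 = 0.00109615
  P(Z=4)·L_4 = 0.09 × 1.00669e-09 = 9.06017e-11
Marginal: 0.0855756 + 0.0582714 + 0.00109615 + 9.06017e-11 = 0.144943
Responsibility of Supplier 3: 0.00109615 / 0.144943 ≈ 0.0076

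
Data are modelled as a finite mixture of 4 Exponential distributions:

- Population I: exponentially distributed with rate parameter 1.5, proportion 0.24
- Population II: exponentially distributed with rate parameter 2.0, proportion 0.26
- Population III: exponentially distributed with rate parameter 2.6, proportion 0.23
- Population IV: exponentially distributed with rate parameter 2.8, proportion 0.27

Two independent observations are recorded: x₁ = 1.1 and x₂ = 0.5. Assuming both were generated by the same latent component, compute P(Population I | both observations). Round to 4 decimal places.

0.3508

Apply Bayes' rule: the posterior for each component is proportional to its prior times its likelihood at x.
Since both observations come from the same component, the likelihood for component k is f_k(x₁)·f_k(x₂).
  L_I = [1.5·e^(−1.5·1.1) = 1.5·e^(−1.6500) = 0.288075] × [0.70855] = 0.204115
  L_II = [2.0·e^(−2.0·1.1) = 2.0·e^(−2.2000) = 0.221606] × [0.735759] = 0.163049
  L_III = [2.6·e^(−2.6·1.1) = 2.6·e^(−2.8600) = 0.148899] × [0.708583] = 0.105507
  L_IV = [2.8·e^(−2.8·1.1) = 2.8·e^(−3.0800) = 0.128686] × [0.690471] = 0.088854
Weight by the priors:
  π_I·L_I = 0.24 × 0.204115 = 0.0489877
  π_II·L_II = 0.26 × 0.163049 = 0.0423927
  π_III·L_III = 0.23 × 0.105507 = 0.0242666
  π_IV·L_IV = 0.27 × 0.088854 = 0.0239906
Sum: 0.0489877 + 0.0423927 + 0.0242666 + 0.0239906 = 0.139638
So the posterior for Population I is 0.0489877 / 0.139638 ≈ 0.3508.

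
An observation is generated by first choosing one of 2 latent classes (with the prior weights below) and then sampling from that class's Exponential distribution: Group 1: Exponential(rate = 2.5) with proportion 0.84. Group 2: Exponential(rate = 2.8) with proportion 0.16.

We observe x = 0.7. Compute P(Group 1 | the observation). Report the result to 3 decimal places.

0.853

Apply Bayes' rule: the posterior for each component is proportional to its prior times its likelihood at x.
Component likelihoods at x = 0.7:
  p_1 = 0.434435
  p_2 = 0.394404
Unnormalised posteriors:
  π_1·p_1 = 0.84 × 0.434435 = 0.364925
  π_2·p_2 = 0.16 × 0.394404 = 0.0631046
Marginal: 0.364925 + 0.0631046 = 0.42803
P(Group 1 | 0.7) = 0.364925 / 0.42803 ≈ 0.853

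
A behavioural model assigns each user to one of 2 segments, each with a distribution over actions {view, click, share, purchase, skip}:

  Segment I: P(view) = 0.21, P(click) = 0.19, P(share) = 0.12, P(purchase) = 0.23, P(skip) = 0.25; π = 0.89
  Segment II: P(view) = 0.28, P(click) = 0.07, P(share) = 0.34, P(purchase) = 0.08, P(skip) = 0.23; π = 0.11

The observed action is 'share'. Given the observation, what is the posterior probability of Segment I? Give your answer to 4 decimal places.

Apply Bayes' rule: the posterior for each component is proportional to its prior times its likelihood at x.
Component likelihoods at x = 'share':
  f_I = P(share | comp) = 0.12
  f_II = P(share | comp) = 0.34
Weight by the priors:
  P(Z=I)·f_I = 0.89 × 0.12 = 0.1068
  P(Z=II)·f_II = 0.11 × 0.34 = 0.0374
Sum: 0.1068 + 0.0374 = 0.1442
Responsibility of Segment I: 0.1068 / 0.1442 ≈ 0.7406

0.7406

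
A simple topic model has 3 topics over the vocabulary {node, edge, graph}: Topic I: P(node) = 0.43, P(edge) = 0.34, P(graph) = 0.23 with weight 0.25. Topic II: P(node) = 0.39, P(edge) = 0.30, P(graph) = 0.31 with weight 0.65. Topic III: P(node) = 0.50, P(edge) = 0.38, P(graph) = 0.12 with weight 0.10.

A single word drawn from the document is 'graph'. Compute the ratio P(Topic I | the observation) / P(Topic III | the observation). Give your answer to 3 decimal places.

Since P(k|x) ∝ w_k f_k(x), the posterior odds are w_i f_i(x) / (w_j f_j(x)).
Component likelihoods at x = 'graph':
  p_I = P(graph | comp) = 0.23
  p_II = P(graph | comp) = 0.31
  p_III = P(graph | comp) = 0.12
Posterior odds = (w_I·p_I) / (w_III·p_III) = (0.25·0.23) / (0.10·0.12) = 0.0575 / 0.012 ≈ 4.792

4.792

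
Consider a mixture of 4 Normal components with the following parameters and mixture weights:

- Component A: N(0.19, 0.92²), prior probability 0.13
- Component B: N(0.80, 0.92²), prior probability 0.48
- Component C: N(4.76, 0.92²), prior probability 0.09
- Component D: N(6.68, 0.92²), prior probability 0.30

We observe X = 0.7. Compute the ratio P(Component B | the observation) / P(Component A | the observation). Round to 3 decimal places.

4.280

Only the two components matter; the odds are (P(Z=i) f_i(x)) / (P(Z=j) f_j(x)).
Component likelihoods at x = 0.7:
  p_A = (1/(0.92·√(2π)))·exp(−(0.7−0.19)²/(2·0.92²)) = 0.433633·exp(-0.15365) = 0.371871
  p_B = (1/(0.92·√(2π)))·exp(−(0.7−0.80)²/(2·0.92²)) = 0.433633·exp(-0.00591) = 0.431079
  p_C = (1/(0.92·√(2π)))·exp(−(0.7−4.76)²/(2·0.92²)) = 0.433633·exp(-9.73748) = 2.55971e-05
  p_D = (1/(0.92·√(2π)))·exp(−(0.7−6.68)²/(2·0.92²)) = 0.433633·exp(-21.12500) = 2.90169e-10
0.206918 / 0.0483433 ≈ 4.280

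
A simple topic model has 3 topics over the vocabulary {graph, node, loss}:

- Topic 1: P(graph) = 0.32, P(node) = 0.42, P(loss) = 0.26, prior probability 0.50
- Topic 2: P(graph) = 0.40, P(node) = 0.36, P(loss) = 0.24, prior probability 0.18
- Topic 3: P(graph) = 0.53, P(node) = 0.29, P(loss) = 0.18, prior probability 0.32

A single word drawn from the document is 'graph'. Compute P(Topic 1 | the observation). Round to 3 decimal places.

0.398

Apply Bayes' rule: the posterior for each component is proportional to its prior times its likelihood at x.
Component likelihoods at x = 'graph':
  L_1 = P(graph | comp) = 0.32
  L_2 = P(graph | comp) = 0.40
  L_3 = P(graph | comp) = 0.53
Unnormalised posteriors:
  π_1·L_1 = 0.50 × 0.32 = 0.16
  π_2·L_2 = 0.18 × 0.4 = 0.072
  π_3·L_3 = 0.32 × 0.53 = 0.1696
Normaliser: 0.16 + 0.072 + 0.1696 = 0.4016
P(Topic 1 | 'graph') ≈ 0.398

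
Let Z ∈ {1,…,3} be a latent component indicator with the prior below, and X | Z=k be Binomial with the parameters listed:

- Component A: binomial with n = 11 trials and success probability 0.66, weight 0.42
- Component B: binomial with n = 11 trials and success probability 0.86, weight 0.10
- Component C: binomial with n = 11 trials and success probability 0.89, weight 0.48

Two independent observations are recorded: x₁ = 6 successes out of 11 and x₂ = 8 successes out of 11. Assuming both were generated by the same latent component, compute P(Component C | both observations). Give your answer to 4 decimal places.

The responsibility of component k is P(Z=k) f_k(x) divided by Σ_j P(Z=j) f_j(x).
Since both observations come from the same component, the likelihood for component k is f_k(x₁)·f_k(x₂).
  f_A = [C(11,6)·0.66^6·0.34^5 = 462·0.082654·0.00454354 = 0.1735] × [0.233492] = 0.0405109
  f_B = [C(11,6)·0.86^6·0.14^5 = 462·0.404567·5.37824e-05 = 0.0100525] × [0.135474] = 0.00136185
  f_C = [C(11,6)·0.89^6·0.11^5 = 462·0.496981·1.61051e-05 = 0.00369782] × [0.0864534] = 0.000319689
Unnormalised posteriors:
  P(Z=A)·f_A = 0.42 × 0.0405109 = 0.0170146
  P(Z=B)·f_B = 0.10 × 0.00136185 = 0.000136185
  P(Z=C)·f_C = 0.48 × 0.000319689 = 0.000153451
Normaliser: 0.0170146 + 0.000136185 + 0.000153451 = 0.0173042
So the posterior for Component C is 0.000153451 / 0.0173042 ≈ 0.0089.

0.0089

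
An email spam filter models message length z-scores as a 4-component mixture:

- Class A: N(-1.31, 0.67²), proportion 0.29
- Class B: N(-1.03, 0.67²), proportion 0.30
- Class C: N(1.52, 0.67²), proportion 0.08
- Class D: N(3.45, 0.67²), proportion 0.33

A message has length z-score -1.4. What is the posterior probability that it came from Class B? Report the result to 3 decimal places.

Posterior ∝ prior × likelihood, so P(k | x) ∝ w_k f_k(x); normalise over all components.
Component likelihoods at x = -1.4:
  p_A = (1/(0.67·√(2π)))·exp(−(-1.4−-1.31)²/(2·0.67²)) = 0.595436·exp(-0.00902) = 0.590088
  p_B = (1/(0.67·√(2π)))·exp(−(-1.4−-1.03)²/(2·0.67²)) = 0.595436·exp(-0.15248) = 0.511225
  p_C = (1/(0.67·√(2π)))·exp(−(-1.4−1.52)²/(2·0.67²)) = 0.595436·exp(-9.49699) = 4.47037e-05
  p_D = (1/(0.67·√(2π)))·exp(−(-1.4−3.45)²/(2·0.67²)) = 0.595436·exp(-26.20016) = 2.4903e-12
Prior × likelihood for each component:
  w_A·p_A = 0.29 × 0.590088 = 0.171126
  w_B·p_B = 0.30 × 0.511225 = 0.153368
  w_C·p_C = 0.08 × 4.47037e-05 = 3.5763e-06
  w_D·p_D = 0.33 × 2.4903e-12 = 8.218e-13
Denominator: 0.171126 + 0.153368 + 3.5763e-06 + 8.218e-13 = 0.324497
P(Class B | x) = 0.153368 / 0.324497 ≈ 0.473

0.473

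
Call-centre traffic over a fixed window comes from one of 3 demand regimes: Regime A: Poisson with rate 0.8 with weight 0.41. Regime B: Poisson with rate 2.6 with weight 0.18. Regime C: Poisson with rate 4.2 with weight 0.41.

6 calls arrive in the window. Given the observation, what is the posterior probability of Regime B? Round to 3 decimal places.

Posterior ∝ prior × likelihood, so P(k | x) ∝ w_k f_k(x); normalise over all components.
Component likelihoods at x = 6 calls:
  p_A = e^(−0.8)·0.8^6/6! = 0.000163596
  p_B = e^(−2.6)·2.6^6/6! = 0.0318671
  p_C = e^(−4.2)·4.2^6/6! = 0.114321
Unnormalised posteriors:
  w_A·p_A = 0.41 × 0.000163596 = 6.70742e-05
  w_B·p_B = 0.18 × 0.0318671 = 0.00573607
  w_C·p_C = 0.41 × 0.114321 = 0.0468717
Normaliser: 6.70742e-05 + 0.00573607 + 0.0468717 = 0.0526748
So the posterior for Regime B is 0.00573607 / 0.0526748 ≈ 0.109.

0.109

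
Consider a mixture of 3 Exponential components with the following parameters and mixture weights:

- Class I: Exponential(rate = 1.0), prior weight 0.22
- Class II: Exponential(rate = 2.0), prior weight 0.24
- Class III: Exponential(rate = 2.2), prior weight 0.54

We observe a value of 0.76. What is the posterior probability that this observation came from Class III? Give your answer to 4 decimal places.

P(component k | x) = P(Z=k)·f_k(x) / marginal(x), where marginal(x) = Σ_j P(Z=j)·f_j(x).
Component likelihoods at x = 0.76:
  L_I = 1.0·e^(−1.0·0.76) = 1.0·e^(−0.7600) = 0.467666
  L_II = 2.0·e^(−2.0·0.76) = 2.0·e^(−1.5200) = 0.437424
  L_III = 2.2·e^(−2.2·0.76) = 2.2·e^(−1.6720) = 0.413316
Prior × likelihood for each component:
  P(Z=I)·L_I = 0.22 × 0.467666 = 0.102887
  P(Z=II)·L_II = 0.24 × 0.437424 = 0.104982
  P(Z=III)·L_III = 0.54 × 0.413316 = 0.223191
Sum: 0.102887 + 0.104982 + 0.223191 = 0.431059
P(Class III | 0.76) = 0.223191 / 0.431059 ≈ 0.5178

0.5178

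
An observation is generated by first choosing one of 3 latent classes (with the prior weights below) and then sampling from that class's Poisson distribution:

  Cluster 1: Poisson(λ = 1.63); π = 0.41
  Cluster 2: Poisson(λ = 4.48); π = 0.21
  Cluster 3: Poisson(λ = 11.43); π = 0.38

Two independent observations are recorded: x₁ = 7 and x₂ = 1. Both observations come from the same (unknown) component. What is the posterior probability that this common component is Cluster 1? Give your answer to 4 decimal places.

The responsibility of component k is π_k f_k(x) divided by Σ_j π_j f_j(x).
Since both observations come from the same component, the likelihood for component k is f_k(x₁)·f_k(x₂).
  p_1 = [0.00118845] × [0.319365] = 0.000379551
  p_2 = [0.0814472] × [0.0507737] = 0.00413538
  p_3 = [0.0549423] × [0.000124182] = 6.82288e-06
Multiply by the mixture weights:
  π_1·p_1 = 0.41 × 0.000379551 = 0.000155616
  π_2·p_2 = 0.21 × 0.00413538 = 0.000868429
  π_3·p_3 = 0.38 × 6.82288e-06 = 2.59269e-06
Normaliser: 0.000155616 + 0.000868429 + 2.59269e-06 = 0.00102664
P(Cluster 1 | data) ≈ 0.1516

0.1516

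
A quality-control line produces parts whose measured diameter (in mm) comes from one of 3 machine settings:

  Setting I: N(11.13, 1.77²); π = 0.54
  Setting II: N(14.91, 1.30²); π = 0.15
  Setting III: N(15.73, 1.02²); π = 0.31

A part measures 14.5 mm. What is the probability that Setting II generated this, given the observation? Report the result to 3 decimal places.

Posterior ∝ prior × likelihood, so P(k | x) ∝ P(Z=k) f_k(x); normalise over all components.
Component likelihoods at x = 14.5 mm:
  p_I = (1/(1.77·√(2π)))·exp(−(14.5−11.13)²/(2·1.77²)) = 0.225391·exp(-1.81252) = 0.0367933
  p_II = (1/(1.30·√(2π)))·exp(−(14.5−14.91)²/(2·1.30²)) = 0.306879·exp(-0.04973) = 0.29199
  p_III = (1/(1.02·√(2π)))·exp(−(14.5−15.73)²/(2·1.02²)) = 0.391120·exp(-0.72708) = 0.189036
Prior × likelihood for each component:
  P(Z=I)·p_I = 0.54 × 0.0367933 = 0.0198684
  P(Z=II)·p_II = 0.15 × 0.29199 = 0.0437985
  P(Z=III)·p_III = 0.31 × 0.189036 = 0.0586012
Normaliser: 0.0198684 + 0.0437985 + 0.0586012 = 0.122268
Responsibility of Setting II: 0.0437985 / 0.122268 ≈ 0.358

0.358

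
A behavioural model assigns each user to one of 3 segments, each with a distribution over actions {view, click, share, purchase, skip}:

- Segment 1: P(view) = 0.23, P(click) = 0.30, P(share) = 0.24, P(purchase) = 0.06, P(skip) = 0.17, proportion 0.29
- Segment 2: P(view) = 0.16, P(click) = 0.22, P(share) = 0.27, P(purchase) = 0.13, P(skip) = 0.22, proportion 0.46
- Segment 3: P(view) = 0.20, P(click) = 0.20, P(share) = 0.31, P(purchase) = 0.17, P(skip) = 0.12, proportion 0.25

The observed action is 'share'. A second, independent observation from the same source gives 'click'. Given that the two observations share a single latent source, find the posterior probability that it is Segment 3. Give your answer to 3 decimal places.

Posterior ∝ prior × likelihood, so P(k | x) ∝ w_k f_k(x); normalise over all components.
Since both observations come from the same component, the likelihood for component k is f_k(x₁)·f_k(x₂).
  L_1 = [P(share | comp) = 0.24] × [0.3] = 0.072
  L_2 = [P(share | comp) = 0.27] × [0.22] = 0.0594
  L_3 = [P(share | comp) = 0.31] × [0.2] = 0.062
Unnormalised posteriors:
  w_1·L_1 = 0.29 × 0.072 = 0.02088
  w_2·L_2 = 0.46 × 0.0594 = 0.027324
  w_3·L_3 = 0.25 × 0.062 = 0.0155
Denominator: 0.02088 + 0.027324 + 0.0155 = 0.063704
So the posterior for Segment 3 is 0.0155 / 0.063704 ≈ 0.243.

0.243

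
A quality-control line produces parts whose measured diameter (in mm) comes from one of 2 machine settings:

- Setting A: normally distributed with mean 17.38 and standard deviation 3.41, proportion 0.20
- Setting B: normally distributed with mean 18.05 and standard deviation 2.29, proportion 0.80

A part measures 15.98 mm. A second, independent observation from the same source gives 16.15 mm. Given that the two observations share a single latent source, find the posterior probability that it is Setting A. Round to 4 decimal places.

Posterior ∝ prior × likelihood, so P(k | x) ∝ π_k f_k(x); normalise over all components.
Since both observations come from the same component, the likelihood for component k is f_k(x₁)·f_k(x₂).
  f_A = [0.107536] × [0.109623] = 0.0117885
  f_B = [0.115783] × [0.123479] = 0.0142968
Unnormalised posteriors:
  π_A·f_A = 0.20 × 0.0117885 = 0.00235769
  π_B·f_B = 0.80 × 0.0142968 = 0.0114374
Sum: 0.00235769 + 0.0114374 = 0.0137951
So the posterior for Setting A is 0.00235769 / 0.0137951 ≈ 0.1709.

0.1709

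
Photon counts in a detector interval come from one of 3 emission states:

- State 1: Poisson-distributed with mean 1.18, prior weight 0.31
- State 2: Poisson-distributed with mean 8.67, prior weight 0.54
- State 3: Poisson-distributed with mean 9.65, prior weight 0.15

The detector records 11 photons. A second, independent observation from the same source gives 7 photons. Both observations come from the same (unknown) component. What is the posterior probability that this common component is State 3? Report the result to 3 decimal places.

By Bayes' theorem, P(k | x) = w_k f_k(x) / Σ_j w_j f_j(x).
Since both observations come from the same component, the likelihood for component k is f_k(x₁)·f_k(x₂).
  f_1 = [e^(−1.18)·1.18^11/11! = 4.75422e-08] × [0.000194212] = 9.23326e-12
  f_2 = [e^(−8.67)·8.67^11/11! = 0.089479] × [0.125421] = 0.0112225
  f_3 = [e^(−9.65)·9.65^11/11! = 0.109069] × [0.0996137] = 0.0108648
Unnormalised posteriors:
  w_1·f_1 = 0.31 × 9.23326e-12 = 2.86231e-12
  w_2·f_2 = 0.54 × 0.0112225 = 0.00606017
  w_3·f_3 = 0.15 × 0.0108648 = 0.00162972
Normaliser: 2.86231e-12 + 0.00606017 + 0.00162972 = 0.00768989
So the posterior for State 3 is 0.00162972 / 0.00768989 ≈ 0.212.

0.212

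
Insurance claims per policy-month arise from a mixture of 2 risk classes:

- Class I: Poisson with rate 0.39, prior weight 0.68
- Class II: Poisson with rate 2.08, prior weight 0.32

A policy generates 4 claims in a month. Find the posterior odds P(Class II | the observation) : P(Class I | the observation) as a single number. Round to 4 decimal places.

70.2552

Posterior odds = (P(Z=i) f_i(x)) / (P(Z=j) f_j(x)); the normalising sum cancels.
Component likelihoods at x = 4 claims:
  p_I = e^(−0.39)·0.39^4/4! = 0.000652638
  p_II = e^(−2.08)·2.08^4/4! = 0.0974338
Posterior odds = (P(Z=II)·p_II) / (P(Z=I)·p_I) = (0.32·0.0974338) / (0.68·0.000652638) = 0.0311788 / 0.000443794 ≈ 70.2552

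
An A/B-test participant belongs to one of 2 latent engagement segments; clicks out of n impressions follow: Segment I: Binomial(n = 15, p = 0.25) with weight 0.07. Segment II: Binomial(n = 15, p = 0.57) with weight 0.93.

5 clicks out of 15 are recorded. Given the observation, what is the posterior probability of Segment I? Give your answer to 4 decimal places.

0.2415

P(component k | x) = w_k·f_k(x) / marginal(x), where marginal(x) = Σ_j w_j·f_j(x).
Evaluate each component's likelihood at the observed value:
  p_I = 0.165146
  p_II = 0.0390494
Unnormalised posteriors:
  w_I·p_I = 0.07 × 0.165146 = 0.0115602
  w_II·p_II = 0.93 × 0.0390494 = 0.0363159
Normaliser: 0.0115602 + 0.0363159 = 0.0478761
P(Segment I | 5 clicks out of 15) ≈ 0.2415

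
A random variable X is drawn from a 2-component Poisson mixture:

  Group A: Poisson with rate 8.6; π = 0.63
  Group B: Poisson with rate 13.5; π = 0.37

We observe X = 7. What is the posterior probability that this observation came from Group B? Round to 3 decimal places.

P(component k | x) = P(Z=k)·f_k(x) / marginal(x), where marginal(x) = Σ_j P(Z=j)·f_j(x).
Evaluate each component's likelihood at the observed value:
  f_A = 0.127094
  f_B = 0.0222295
Prior × likelihood for each component:
  P(Z=A)·f_A = 0.63 × 0.127094 = 0.0800694
  P(Z=B)·f_B = 0.37 × 0.0222295 = 0.00822493
Evidence: 0.0800694 + 0.00822493 = 0.0882943
P(Group B | data) ≈ 0.093

0.093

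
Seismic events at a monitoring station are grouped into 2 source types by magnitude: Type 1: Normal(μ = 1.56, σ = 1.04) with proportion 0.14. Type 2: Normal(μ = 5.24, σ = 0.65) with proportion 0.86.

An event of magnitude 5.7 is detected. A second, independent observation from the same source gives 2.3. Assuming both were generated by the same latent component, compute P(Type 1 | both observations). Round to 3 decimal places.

0.389

The responsibility of component k is w_k f_k(x) divided by Σ_j w_j f_j(x).
Since both observations come from the same component, the likelihood for component k is f_k(x₁)·f_k(x₂).
  f_1 = [(1/(1.04·√(2π)))·exp(−(5.7−1.56)²/(2·1.04²)) = 0.383598·exp(-7.92326) = 0.000138947] × [0.297809] = 4.13795e-05
  f_2 = [(1/(0.65·√(2π)))·exp(−(5.7−5.24)²/(2·0.65²)) = 0.613757·exp(-0.25041) = 0.477797] × [2.2159e-05] = 1.05875e-05
Prior × likelihood for each component:
  w_1·f_1 = 0.14 × 4.13795e-05 = 5.79314e-06
  w_2·f_2 = 0.86 × 1.05875e-05 = 9.10524e-06
Normaliser: 5.79314e-06 + 9.10524e-06 = 1.48984e-05
P(Type 1 | data) = 5.79314e-06 / 1.48984e-05 ≈ 0.389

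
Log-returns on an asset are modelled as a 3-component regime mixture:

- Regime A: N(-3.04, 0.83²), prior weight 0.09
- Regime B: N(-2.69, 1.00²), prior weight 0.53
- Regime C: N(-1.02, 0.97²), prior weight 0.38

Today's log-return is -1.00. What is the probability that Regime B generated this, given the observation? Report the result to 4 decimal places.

0.2425

The responsibility of component k is π_k f_k(x) divided by Σ_j π_j f_j(x).
Evaluate each component's likelihood at the observed value:
  L_A = 0.0234455
  L_B = 0.0956568
  L_C = 0.411193
Unnormalised posteriors:
  π_A·L_A = 0.09 × 0.0234455 = 0.0021101
  π_B·L_B = 0.53 × 0.0956568 = 0.0506981
  π_C·L_C = 0.38 × 0.411193 = 0.156253
Evidence: 0.0021101 + 0.0506981 + 0.156253 = 0.209062
So the posterior for Regime B is 0.0506981 / 0.209062 ≈ 0.2425.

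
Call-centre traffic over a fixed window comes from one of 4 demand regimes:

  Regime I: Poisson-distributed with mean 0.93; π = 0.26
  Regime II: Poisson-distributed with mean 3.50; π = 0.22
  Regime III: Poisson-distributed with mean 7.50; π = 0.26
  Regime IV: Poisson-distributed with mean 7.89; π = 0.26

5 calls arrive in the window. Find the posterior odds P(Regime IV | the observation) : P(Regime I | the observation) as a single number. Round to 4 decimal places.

Posterior odds = (π_i f_i(x)) / (π_j f_j(x)); the normalising sum cancels.
Component likelihoods at x = 5 calls:
  f_I = e^(−0.93)·0.93^5/5! = 0.00228739
  f_II = e^(−3.50)·3.50^5/5! = 0.132169
  f_III = e^(−7.50)·7.50^5/5! = 0.109375
  f_IV = e^(−7.89)·7.89^5/5! = 0.0954158
Posterior odds = (π_IV·f_IV) / (π_I·f_I) = (0.26·0.0954158) / (0.26·0.00228739) = 0.0248081 / 0.000594721 ≈ 41.7139

41.7139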